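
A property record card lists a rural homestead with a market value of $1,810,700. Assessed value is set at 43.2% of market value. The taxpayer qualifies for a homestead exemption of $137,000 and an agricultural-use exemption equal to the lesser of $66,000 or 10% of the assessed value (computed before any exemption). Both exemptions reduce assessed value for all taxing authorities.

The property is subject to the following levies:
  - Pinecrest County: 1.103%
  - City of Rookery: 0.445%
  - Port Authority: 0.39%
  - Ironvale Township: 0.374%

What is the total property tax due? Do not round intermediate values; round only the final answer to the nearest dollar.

$13,392

Assessed value = $1,810,700 × 0.432 = $782,222.4
Agricultural-use exemption = min($66,000, 10% × $782,222.4) = min($66,000, $78,222.24) = $66,000 (dollar cap binds)
Taxable value = $782,222.4 − $137,000 − $66,000 = $579,222.4
Pinecrest County: $579,222.4 × 0.01103 = $6,388.823072
City of Rookery: $579,222.4 × 0.00445 = $2,577.53968
Port Authority: $579,222.4 × 0.0039 = $2,258.96736
Ironvale Township: $579,222.4 × 0.00374 = $2,166.291776
Total = $13,391.621888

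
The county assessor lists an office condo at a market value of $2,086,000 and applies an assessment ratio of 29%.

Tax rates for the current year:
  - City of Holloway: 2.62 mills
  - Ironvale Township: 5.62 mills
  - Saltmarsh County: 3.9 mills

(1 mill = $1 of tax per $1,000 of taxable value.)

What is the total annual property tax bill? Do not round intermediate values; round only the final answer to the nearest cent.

Assessed value = $2,086,000 × 0.29 = $604,940
City of Holloway: $604,940 × 0.00262 = $1,584.9428
Ironvale Township: $604,940 × 0.00562 = $3,399.7628
Saltmarsh County: $604,940 × 0.0039 = $2,359.266
Total = $1,584.9428 + $3,399.7628 + $2,359.266 = $7,343.9716

$7,343.97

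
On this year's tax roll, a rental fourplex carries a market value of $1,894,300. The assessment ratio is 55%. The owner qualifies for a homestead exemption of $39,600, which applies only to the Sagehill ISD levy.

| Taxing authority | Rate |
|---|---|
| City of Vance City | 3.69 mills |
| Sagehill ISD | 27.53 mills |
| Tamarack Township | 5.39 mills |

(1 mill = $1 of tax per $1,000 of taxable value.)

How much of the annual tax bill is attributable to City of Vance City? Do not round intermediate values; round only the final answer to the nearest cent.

Assessed value = $1,894,300 × 0.55 = $1,041,865
City of Vance City taxable value = $1,041,865 (exemption does not apply)
City of Vance City levy = $1,041,865 × 0.00369 = $3,844.48185

$3,844.48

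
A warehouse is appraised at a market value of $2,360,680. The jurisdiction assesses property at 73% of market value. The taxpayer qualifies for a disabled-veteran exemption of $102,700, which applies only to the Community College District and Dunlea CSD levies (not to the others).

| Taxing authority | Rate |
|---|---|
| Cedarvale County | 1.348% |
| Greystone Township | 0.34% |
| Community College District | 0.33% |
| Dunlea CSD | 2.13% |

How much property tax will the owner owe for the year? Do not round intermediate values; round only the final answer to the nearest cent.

$68,955.91

Assessed value = $2,360,680 × 0.73 = $1,723,296.4
Cedarvale County: $1,723,296.4 × 0.01348 = $23,230.035472
Greystone Township: $1,723,296.4 × 0.0034 = $5,859.20776
Community College District: ($1,723,296.4 − $102,700) × 0.0033 = $1,620,596.4 × 0.0033 = $5,347.96812
Dunlea CSD: ($1,723,296.4 − $102,700) × 0.0213 = $1,620,596.4 × 0.0213 = $34,518.70332
Total = $68,955.914672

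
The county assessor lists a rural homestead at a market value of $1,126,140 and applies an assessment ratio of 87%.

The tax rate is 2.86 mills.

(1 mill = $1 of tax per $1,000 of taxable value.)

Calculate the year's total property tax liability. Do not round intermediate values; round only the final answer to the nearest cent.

Assessed value = $1,126,140 × 0.87 = $979,741.8
Tax = $979,741.8 × 0.00286 = $2,802.061548

$2,802.06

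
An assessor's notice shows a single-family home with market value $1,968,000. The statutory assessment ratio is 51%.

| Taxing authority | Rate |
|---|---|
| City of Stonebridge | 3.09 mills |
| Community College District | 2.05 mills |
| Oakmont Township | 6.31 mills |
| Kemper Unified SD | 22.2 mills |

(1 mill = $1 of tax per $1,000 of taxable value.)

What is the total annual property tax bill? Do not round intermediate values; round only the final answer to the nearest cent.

$33,773.83

Assessed value = $1,968,000 × 0.51 = $1,003,680
City of Stonebridge: $1,003,680 × 0.00309 = $3,101.3712
Community College District: $1,003,680 × 0.00205 = $2,057.544
Oakmont Township: $1,003,680 × 0.00631 = $6,333.2208
Kemper Unified SD: $1,003,680 × 0.0222 = $22,281.696
Total = $3,101.3712 + $2,057.544 + $6,333.2208 + $22,281.696 = $33,773.832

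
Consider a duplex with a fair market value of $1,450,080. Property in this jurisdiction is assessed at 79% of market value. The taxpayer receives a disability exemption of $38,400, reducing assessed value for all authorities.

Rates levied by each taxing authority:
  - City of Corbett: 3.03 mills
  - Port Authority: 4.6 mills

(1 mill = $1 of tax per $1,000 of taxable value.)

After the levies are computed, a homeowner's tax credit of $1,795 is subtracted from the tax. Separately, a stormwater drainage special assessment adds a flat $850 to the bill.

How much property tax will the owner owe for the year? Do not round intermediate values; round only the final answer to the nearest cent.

$7,502.66

Assessed value = $1,450,080 × 0.79 = $1,145,563.2
Taxable value = $1,145,563.2 − $38,400 = $1,107,163.2
City of Corbett: $1,107,163.2 × 0.00303 = $3,354.704496
Port Authority: $1,107,163.2 × 0.0046 = $5,092.95072
Levies subtotal = $8,447.655216
After credit = $8,447.655216 − $1,795 = $6,652.655216
Total = $6,652.655216 + $850 = $7,502.655216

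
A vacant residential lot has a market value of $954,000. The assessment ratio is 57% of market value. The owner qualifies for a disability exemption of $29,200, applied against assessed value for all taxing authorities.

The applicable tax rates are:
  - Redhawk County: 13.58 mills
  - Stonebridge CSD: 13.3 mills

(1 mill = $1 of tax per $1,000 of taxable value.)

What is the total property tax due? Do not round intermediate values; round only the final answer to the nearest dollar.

Assessed value = $954,000 × 0.57 = $543,780
Taxable value = $543,780 − $29,200 = $514,580
Redhawk County: $514,580 × 0.01358 = $6,987.9964
Stonebridge CSD: $514,580 × 0.0133 = $6,843.914
Total = $6,987.9964 + $6,843.914 = $13,831.9104

$13,832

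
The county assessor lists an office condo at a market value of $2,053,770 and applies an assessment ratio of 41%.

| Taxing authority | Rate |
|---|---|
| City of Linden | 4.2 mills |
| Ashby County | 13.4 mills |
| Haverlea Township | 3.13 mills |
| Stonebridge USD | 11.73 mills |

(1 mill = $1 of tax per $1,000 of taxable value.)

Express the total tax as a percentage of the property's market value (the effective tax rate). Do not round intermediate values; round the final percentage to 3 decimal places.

Assessed value = $2,053,770 × 0.41 = $842,045.7
City of Linden: $842,045.7 × 0.0042 = $3,536.59194
Ashby County: $842,045.7 × 0.0134 = $11,283.41238
Haverlea Township: $842,045.7 × 0.00313 = $2,635.603041
Stonebridge USD: $842,045.7 × 0.01173 = $9,877.196061
Total tax = $27,332.803422
Effective rate = $27,332.803422 ÷ $2,053,770 = 1.331% of market value

1.331%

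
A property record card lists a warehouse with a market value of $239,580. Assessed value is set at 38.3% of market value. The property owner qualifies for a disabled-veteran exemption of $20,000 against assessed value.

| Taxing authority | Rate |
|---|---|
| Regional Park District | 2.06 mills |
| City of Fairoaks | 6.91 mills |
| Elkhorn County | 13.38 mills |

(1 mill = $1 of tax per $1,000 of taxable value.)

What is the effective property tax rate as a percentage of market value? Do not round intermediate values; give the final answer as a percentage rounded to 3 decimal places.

Assessed value = $239,580 × 0.383 = $91,759.14
Taxable value = $91,759.14 − $20,000 = $71,759.14
Regional Park District: $71,759.14 × 0.00206 = $147.8238284
City of Fairoaks: $71,759.14 × 0.00691 = $495.8556574
Elkhorn County: $71,759.14 × 0.01338 = $960.1372932
Total tax = $1,603.816779
Effective rate = $1,603.816779 ÷ $239,580 = 0.669% of market value

0.669%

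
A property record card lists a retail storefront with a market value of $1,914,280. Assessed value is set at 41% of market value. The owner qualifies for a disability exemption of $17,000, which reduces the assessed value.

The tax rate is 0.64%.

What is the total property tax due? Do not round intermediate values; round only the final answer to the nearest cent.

Assessed value = $1,914,280 × 0.41 = $784,854.8
Taxable value = $784,854.8 − $17,000 = $767,854.8
Tax = $767,854.8 × 0.0064 = $4,914.27072

$4,914.27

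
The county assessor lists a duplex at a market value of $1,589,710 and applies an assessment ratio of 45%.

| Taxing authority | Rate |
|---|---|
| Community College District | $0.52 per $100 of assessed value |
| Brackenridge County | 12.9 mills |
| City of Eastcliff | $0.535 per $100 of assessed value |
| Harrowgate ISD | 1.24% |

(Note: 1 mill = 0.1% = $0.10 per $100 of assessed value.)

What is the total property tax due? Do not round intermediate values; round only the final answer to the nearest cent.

Assessed value = $1,589,710 × 0.45 = $715,369.5
Community College District: $715,369.5 × 0.0052 = $3,719.9214
Brackenridge County: $715,369.5 × 0.0129 = $9,228.26655
City of Eastcliff: $715,369.5 × 0.00535 = $3,827.226825
Harrowgate ISD: $715,369.5 × 0.0124 = $8,870.5818
Total = $25,645.996575

$25,646.00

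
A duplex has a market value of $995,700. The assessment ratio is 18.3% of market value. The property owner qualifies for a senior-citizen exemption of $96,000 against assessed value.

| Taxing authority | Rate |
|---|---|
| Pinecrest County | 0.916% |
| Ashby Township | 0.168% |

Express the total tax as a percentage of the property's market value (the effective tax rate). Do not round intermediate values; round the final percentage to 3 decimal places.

Assessed value = $995,700 × 0.183 = $182,213.1
Taxable value = $182,213.1 − $96,000 = $86,213.1
Pinecrest County: $86,213.1 × 0.00916 = $789.711996
Ashby Township: $86,213.1 × 0.00168 = $144.838008
Total tax = $934.550004
Effective rate = $934.550004 ÷ $995,700 = 0.094% of market value

0.094%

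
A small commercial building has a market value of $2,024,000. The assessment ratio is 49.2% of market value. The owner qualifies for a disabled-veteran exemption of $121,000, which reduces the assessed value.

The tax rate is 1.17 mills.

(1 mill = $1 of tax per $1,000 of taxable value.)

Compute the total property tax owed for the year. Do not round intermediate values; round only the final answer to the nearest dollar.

Assessed value = $2,024,000 × 0.492 = $995,808
Taxable value = $995,808 − $121,000 = $874,808
Tax = $874,808 × 0.00117 = $1,023.52536

$1,024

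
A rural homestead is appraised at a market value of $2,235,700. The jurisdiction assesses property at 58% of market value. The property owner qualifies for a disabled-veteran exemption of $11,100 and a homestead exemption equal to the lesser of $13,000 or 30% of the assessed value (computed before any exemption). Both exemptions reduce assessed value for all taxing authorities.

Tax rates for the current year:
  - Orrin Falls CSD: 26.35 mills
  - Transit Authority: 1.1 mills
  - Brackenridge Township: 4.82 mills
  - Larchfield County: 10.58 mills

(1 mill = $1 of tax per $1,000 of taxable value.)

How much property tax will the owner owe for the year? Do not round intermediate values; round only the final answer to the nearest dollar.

Assessed value = $2,235,700 × 0.58 = $1,296,706
Homestead exemption = min($13,000, 30% × $1,296,706) = min($13,000, $389,011.8) = $13,000 (dollar cap binds)
Taxable value = $1,296,706 − $11,100 − $13,000 = $1,272,606
Orrin Falls CSD: $1,272,606 × 0.02635 = $33,533.1681
Transit Authority: $1,272,606 × 0.0011 = $1,399.8666
Brackenridge Township: $1,272,606 × 0.00482 = $6,133.96092
Larchfield County: $1,272,606 × 0.01058 = $13,464.17148
Total = $54,531.1671

$54,531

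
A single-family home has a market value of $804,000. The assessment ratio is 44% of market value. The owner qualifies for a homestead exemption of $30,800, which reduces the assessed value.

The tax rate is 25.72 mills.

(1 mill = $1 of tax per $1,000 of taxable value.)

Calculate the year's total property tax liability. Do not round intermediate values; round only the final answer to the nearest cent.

$8,306.53

Assessed value = $804,000 × 0.44 = $353,760
Taxable value = $353,760 − $30,800 = $322,960
Tax = $322,960 × 0.02572 = $8,306.5312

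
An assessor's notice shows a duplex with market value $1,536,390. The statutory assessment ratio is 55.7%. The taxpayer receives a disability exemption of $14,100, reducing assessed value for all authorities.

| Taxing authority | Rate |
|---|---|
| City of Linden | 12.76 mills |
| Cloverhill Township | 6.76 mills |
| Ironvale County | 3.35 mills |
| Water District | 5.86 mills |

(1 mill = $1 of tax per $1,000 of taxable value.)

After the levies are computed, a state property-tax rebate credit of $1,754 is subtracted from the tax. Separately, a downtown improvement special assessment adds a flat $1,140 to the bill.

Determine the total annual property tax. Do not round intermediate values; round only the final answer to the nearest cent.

Assessed value = $1,536,390 × 0.557 = $855,769.23
Taxable value = $855,769.23 − $14,100 = $841,669.23
City of Linden: $841,669.23 × 0.01276 = $10,739.6993748
Cloverhill Township: $841,669.23 × 0.00676 = $5,689.6839948
Ironvale County: $841,669.23 × 0.00335 = $2,819.5919205
Water District: $841,669.23 × 0.00586 = $4,932.1816878
Levies subtotal = $24,181.1569779
After credit = $24,181.1569779 − $1,754 = $22,427.1569779
Total = $22,427.1569779 + $1,140 = $23,567.1569779

$23,567.16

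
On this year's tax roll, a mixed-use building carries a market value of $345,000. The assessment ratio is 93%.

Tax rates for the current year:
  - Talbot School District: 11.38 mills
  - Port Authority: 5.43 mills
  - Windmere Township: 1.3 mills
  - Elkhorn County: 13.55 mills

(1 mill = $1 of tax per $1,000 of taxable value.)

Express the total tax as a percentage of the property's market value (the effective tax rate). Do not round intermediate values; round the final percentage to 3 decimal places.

2.944%

Assessed value = $345,000 × 0.93 = $320,850
Talbot School District: $320,850 × 0.01138 = $3,651.273
Port Authority: $320,850 × 0.00543 = $1,742.2155
Windmere Township: $320,850 × 0.0013 = $417.105
Elkhorn County: $320,850 × 0.01355 = $4,347.5175
Total tax = $10,158.111
Effective rate = $10,158.111 ÷ $345,000 = 2.944% of market value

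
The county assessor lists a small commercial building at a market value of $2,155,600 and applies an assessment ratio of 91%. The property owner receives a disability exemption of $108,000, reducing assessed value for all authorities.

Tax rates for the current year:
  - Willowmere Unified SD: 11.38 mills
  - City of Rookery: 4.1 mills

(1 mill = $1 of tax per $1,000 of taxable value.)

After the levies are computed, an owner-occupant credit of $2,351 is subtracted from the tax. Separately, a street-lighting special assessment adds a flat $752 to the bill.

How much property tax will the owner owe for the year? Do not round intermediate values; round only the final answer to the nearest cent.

Assessed value = $2,155,600 × 0.91 = $1,961,596
Taxable value = $1,961,596 − $108,000 = $1,853,596
Willowmere Unified SD: $1,853,596 × 0.01138 = $21,093.92248
City of Rookery: $1,853,596 × 0.0041 = $7,599.7436
Levies subtotal = $28,693.66608
After credit = $28,693.66608 − $2,351 = $26,342.66608
Total = $26,342.66608 + $752 = $27,094.66608

$27,094.67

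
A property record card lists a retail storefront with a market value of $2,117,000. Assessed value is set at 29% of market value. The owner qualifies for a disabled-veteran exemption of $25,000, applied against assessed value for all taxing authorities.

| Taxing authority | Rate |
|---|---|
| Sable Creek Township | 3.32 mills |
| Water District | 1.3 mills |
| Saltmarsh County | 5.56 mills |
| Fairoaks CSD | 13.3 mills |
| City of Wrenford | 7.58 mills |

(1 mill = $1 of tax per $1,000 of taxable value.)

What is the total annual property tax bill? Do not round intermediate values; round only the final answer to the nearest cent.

Assessed value = $2,117,000 × 0.29 = $613,930
Taxable value = $613,930 − $25,000 = $588,930
Sable Creek Township: $588,930 × 0.00332 = $1,955.2476
Water District: $588,930 × 0.0013 = $765.609
Saltmarsh County: $588,930 × 0.00556 = $3,274.4508
Fairoaks CSD: $588,930 × 0.0133 = $7,832.769
City of Wrenford: $588,930 × 0.00758 = $4,464.0894
Total = $1,955.2476 + $765.609 + $3,274.4508 + $7,832.769 + $4,464.0894 = $18,292.1658

$18,292.17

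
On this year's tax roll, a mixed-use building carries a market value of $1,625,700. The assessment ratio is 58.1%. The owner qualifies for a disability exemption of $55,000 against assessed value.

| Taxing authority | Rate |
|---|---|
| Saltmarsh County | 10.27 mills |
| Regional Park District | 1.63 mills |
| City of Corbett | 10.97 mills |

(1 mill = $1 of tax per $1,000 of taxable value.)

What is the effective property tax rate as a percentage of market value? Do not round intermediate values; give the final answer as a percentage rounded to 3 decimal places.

1.251%

Assessed value = $1,625,700 × 0.581 = $944,531.7
Taxable value = $944,531.7 − $55,000 = $889,531.7
Saltmarsh County: $889,531.7 × 0.01027 = $9,135.490559
Regional Park District: $889,531.7 × 0.00163 = $1,449.936671
City of Corbett: $889,531.7 × 0.01097 = $9,758.162749
Total tax = $20,343.589979
Effective rate = $20,343.589979 ÷ $1,625,700 = 1.251% of market value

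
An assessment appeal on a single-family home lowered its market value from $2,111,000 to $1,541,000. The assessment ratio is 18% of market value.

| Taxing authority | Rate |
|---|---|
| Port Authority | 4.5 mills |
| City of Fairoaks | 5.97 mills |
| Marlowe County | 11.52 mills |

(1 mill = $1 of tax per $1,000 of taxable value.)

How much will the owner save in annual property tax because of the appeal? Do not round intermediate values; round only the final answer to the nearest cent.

$2,256.17

Old assessed value = $2,111,000 × 0.18 = $379,980
New assessed value = $1,541,000 × 0.18 = $277,380
Combined rate = 0.0045 + 0.00597 + 0.01152 = 0.02199
Old tax = $379,980 × 0.02199 = $8,355.7602
New tax = $277,380 × 0.02199 = $6,099.5862
Reduction = $8,355.7602 − $6,099.5862 = $2,256.174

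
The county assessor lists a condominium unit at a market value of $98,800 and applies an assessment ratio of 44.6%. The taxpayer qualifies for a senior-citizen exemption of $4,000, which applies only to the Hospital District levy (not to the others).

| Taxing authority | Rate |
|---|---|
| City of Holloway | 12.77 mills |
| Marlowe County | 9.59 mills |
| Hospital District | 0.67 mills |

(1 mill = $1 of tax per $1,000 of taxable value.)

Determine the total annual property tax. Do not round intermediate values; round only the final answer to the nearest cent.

Assessed value = $98,800 × 0.446 = $44,064.8
City of Holloway: $44,064.8 × 0.01277 = $562.707496
Marlowe County: $44,064.8 × 0.00959 = $422.581432
Hospital District: ($44,064.8 − $4,000) × 0.00067 = $40,064.8 × 0.00067 = $26.843416
Total = $1,012.132344

$1,012.13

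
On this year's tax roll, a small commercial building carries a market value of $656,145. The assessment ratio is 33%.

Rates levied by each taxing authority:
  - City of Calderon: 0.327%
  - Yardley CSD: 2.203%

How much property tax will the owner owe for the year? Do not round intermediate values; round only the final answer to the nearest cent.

Assessed value = $656,145 × 0.33 = $216,527.85
City of Calderon: $216,527.85 × 0.00327 = $708.0460695
Yardley CSD: $216,527.85 × 0.02203 = $4,770.1085355
Total = $708.0460695 + $4,770.1085355 = $5,478.154605

$5,478.15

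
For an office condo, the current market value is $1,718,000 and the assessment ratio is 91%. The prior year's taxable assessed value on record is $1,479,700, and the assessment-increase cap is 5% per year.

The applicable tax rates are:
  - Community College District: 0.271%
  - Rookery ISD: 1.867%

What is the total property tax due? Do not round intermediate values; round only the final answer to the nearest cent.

Uncapped assessed value = $1,718,000 × 0.91 = $1,563,380
Cap limit = $1,479,700 × 1.05 = $1,553,685
Taxable assessed value = min($1,563,380, $1,553,685) = $1,553,685 (cap binds)
Community College District: $1,553,685 × 0.00271 = $4,210.48635
Rookery ISD: $1,553,685 × 0.01867 = $29,007.29895
Total = $33,217.7853

$33,217.79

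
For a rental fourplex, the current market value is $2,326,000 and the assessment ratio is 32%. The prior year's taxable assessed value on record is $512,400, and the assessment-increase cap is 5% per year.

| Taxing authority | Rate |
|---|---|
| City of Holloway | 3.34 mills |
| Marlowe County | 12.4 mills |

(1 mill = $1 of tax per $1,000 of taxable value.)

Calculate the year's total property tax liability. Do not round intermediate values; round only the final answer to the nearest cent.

Uncapped assessed value = $2,326,000 × 0.32 = $744,320
Cap limit = $512,400 × 1.05 = $538,020
Taxable assessed value = min($744,320, $538,020) = $538,020 (cap binds)
City of Holloway: $538,020 × 0.00334 = $1,796.9868
Marlowe County: $538,020 × 0.0124 = $6,671.448
Total = $8,468.4348

$8,468.43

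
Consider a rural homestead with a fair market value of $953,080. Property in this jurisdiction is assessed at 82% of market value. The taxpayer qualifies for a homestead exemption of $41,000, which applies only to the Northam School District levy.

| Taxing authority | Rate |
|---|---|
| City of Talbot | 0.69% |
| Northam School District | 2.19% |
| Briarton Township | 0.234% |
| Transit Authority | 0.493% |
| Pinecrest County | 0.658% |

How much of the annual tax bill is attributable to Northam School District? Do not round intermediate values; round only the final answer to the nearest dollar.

Assessed value = $953,080 × 0.82 = $781,525.6
Northam School District taxable value = $781,525.6 − $41,000 = $740,525.6
Northam School District levy = $740,525.6 × 0.0219 = $16,217.51064

$16,218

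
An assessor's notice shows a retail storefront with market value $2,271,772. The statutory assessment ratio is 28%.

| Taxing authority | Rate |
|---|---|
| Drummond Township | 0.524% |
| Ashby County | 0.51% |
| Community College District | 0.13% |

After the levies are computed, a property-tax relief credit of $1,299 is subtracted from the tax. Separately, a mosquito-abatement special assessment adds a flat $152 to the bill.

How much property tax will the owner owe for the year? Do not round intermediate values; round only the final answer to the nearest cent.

Assessed value = $2,271,772 × 0.28 = $636,096.16
Drummond Township: $636,096.16 × 0.00524 = $3,333.1438784
Ashby County: $636,096.16 × 0.0051 = $3,244.090416
Community College District: $636,096.16 × 0.0013 = $826.925008
Levies subtotal = $7,404.1593024
After credit = $7,404.1593024 − $1,299 = $6,105.1593024
Total = $6,105.1593024 + $152 = $6,257.1593024

$6,257.16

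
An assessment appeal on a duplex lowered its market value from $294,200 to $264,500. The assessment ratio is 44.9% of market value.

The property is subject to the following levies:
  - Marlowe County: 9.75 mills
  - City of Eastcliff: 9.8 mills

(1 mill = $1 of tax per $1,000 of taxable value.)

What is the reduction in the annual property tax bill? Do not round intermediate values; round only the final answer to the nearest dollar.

$261

Old assessed value = $294,200 × 0.449 = $132,095.8
New assessed value = $264,500 × 0.449 = $118,760.5
Combined rate = 0.00975 + 0.0098 = 0.01955
Old tax = $132,095.8 × 0.01955 = $2,582.47289
New tax = $118,760.5 × 0.01955 = $2,321.767775
Reduction = $2,582.47289 − $2,321.767775 = $260.705115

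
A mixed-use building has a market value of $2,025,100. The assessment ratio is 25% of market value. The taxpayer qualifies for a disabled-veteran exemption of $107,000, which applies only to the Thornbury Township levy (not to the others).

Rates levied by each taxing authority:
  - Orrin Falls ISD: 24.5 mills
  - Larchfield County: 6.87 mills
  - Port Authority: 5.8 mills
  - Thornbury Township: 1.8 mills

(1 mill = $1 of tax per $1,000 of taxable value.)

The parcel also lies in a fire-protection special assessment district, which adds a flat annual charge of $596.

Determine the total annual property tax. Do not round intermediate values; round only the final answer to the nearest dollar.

Assessed value = $2,025,100 × 0.25 = $506,275
Orrin Falls ISD: $506,275 × 0.0245 = $12,403.7375
Larchfield County: $506,275 × 0.00687 = $3,478.10925
Port Authority: $506,275 × 0.0058 = $2,936.395
Thornbury Township: ($506,275 − $107,000) × 0.0018 = $399,275 × 0.0018 = $718.695
Levies subtotal = $19,536.93675
Total = $19,536.93675 + $596 = $20,132.93675

$20,133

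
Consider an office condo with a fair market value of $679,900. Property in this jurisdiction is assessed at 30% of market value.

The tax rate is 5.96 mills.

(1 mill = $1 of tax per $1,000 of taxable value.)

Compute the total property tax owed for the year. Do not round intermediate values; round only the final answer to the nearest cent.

Assessed value = $679,900 × 0.3 = $203,970
Tax = $203,970 × 0.00596 = $1,215.6612

$1,215.66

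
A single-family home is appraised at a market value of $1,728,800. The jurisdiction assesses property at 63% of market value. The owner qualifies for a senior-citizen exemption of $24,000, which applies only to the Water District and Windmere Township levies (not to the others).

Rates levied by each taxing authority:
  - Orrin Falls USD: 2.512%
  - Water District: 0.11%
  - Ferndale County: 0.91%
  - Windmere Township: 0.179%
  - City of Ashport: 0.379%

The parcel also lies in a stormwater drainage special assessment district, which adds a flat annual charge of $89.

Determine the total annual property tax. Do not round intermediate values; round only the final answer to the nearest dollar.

$44,566

Assessed value = $1,728,800 × 0.63 = $1,089,144
Orrin Falls USD: $1,089,144 × 0.02512 = $27,359.29728
Water District: ($1,089,144 − $24,000) × 0.0011 = $1,065,144 × 0.0011 = $1,171.6584
Ferndale County: $1,089,144 × 0.0091 = $9,911.2104
Windmere Township: ($1,089,144 − $24,000) × 0.00179 = $1,065,144 × 0.00179 = $1,906.60776
City of Ashport: $1,089,144 × 0.00379 = $4,127.85576
Levies subtotal = $44,476.6296
Total = $44,476.6296 + $89 = $44,565.6296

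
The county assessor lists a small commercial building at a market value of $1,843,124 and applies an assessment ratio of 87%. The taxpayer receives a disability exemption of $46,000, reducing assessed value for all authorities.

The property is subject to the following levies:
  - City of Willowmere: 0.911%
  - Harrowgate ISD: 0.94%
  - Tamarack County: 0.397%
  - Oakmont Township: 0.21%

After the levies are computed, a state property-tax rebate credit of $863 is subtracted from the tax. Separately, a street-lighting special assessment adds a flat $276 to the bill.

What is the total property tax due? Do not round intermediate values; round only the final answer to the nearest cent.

$37,696.79

Assessed value = $1,843,124 × 0.87 = $1,603,517.88
Taxable value = $1,603,517.88 − $46,000 = $1,557,517.88
City of Willowmere: $1,557,517.88 × 0.00911 = $14,188.9878868
Harrowgate ISD: $1,557,517.88 × 0.0094 = $14,640.668072
Tamarack County: $1,557,517.88 × 0.00397 = $6,183.3459836
Oakmont Township: $1,557,517.88 × 0.0021 = $3,270.787548
Levies subtotal = $38,283.7894904
After credit = $38,283.7894904 − $863 = $37,420.7894904
Total = $37,420.7894904 + $276 = $37,696.7894904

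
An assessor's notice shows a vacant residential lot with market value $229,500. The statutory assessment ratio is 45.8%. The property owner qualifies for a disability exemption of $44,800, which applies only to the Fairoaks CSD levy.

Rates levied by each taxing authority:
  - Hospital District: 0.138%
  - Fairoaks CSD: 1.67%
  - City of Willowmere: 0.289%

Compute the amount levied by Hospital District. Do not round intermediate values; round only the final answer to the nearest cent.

$145.05

Assessed value = $229,500 × 0.458 = $105,111
Hospital District taxable value = $105,111 (exemption does not apply)
Hospital District levy = $105,111 × 0.00138 = $145.05318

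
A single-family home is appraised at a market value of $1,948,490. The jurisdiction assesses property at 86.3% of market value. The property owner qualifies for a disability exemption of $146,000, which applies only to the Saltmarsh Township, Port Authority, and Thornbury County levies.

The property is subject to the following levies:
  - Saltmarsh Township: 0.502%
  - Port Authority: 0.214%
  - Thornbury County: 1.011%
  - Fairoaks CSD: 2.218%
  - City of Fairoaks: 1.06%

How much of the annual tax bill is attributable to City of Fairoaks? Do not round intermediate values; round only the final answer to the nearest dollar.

Assessed value = $1,948,490 × 0.863 = $1,681,546.87
City of Fairoaks taxable value = $1,681,546.87 (exemption does not apply)
City of Fairoaks levy = $1,681,546.87 × 0.0106 = $17,824.396822

$17,824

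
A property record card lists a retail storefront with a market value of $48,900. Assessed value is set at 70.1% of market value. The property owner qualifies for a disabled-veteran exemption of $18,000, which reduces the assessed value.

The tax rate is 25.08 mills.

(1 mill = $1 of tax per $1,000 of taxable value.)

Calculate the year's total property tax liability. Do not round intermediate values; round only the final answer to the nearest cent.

Assessed value = $48,900 × 0.701 = $34,278.9
Taxable value = $34,278.9 − $18,000 = $16,278.9
Tax = $16,278.9 × 0.02508 = $408.274812

$408.27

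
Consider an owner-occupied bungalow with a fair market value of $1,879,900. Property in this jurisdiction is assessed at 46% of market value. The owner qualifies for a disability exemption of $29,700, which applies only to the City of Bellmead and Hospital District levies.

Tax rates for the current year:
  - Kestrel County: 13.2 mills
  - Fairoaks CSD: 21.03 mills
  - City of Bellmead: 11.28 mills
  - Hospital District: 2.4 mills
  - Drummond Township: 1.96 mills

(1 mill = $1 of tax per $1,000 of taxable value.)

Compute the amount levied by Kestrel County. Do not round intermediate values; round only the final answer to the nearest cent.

Assessed value = $1,879,900 × 0.46 = $864,754
Kestrel County taxable value = $864,754 (exemption does not apply)
Kestrel County levy = $864,754 × 0.0132 = $11,414.7528

$11,414.75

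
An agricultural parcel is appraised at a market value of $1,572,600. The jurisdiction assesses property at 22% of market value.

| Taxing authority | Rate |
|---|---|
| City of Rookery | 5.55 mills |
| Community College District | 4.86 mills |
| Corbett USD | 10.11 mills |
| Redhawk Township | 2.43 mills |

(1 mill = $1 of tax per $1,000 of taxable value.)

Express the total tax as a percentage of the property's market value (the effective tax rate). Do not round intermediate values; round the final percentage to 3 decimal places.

0.505%

Assessed value = $1,572,600 × 0.22 = $345,972
City of Rookery: $345,972 × 0.00555 = $1,920.1446
Community College District: $345,972 × 0.00486 = $1,681.42392
Corbett USD: $345,972 × 0.01011 = $3,497.77692
Redhawk Township: $345,972 × 0.00243 = $840.71196
Total tax = $7,940.0574
Effective rate = $7,940.0574 ÷ $1,572,600 = 0.505% of market value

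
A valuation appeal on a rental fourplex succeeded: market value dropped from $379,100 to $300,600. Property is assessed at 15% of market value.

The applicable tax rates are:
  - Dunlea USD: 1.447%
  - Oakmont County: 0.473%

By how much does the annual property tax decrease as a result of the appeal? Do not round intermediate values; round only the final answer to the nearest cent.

Old assessed value = $379,100 × 0.15 = $56,865
New assessed value = $300,600 × 0.15 = $45,090
Combined rate = 0.01447 + 0.00473 = 0.0192
Old tax = $56,865 × 0.0192 = $1,091.808
New tax = $45,090 × 0.0192 = $865.728
Reduction = $1,091.808 − $865.728 = $226.08

$226.08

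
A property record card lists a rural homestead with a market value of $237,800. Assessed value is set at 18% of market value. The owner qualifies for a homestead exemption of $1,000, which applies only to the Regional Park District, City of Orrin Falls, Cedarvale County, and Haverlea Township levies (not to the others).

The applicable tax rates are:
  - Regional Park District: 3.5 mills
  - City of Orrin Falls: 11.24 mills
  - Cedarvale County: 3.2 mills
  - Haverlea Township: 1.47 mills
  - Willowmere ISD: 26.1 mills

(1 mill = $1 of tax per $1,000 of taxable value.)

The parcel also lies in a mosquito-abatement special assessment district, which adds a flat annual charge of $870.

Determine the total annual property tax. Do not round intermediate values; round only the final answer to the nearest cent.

$2,798.60

Assessed value = $237,800 × 0.18 = $42,804
Regional Park District: ($42,804 − $1,000) × 0.0035 = $41,804 × 0.0035 = $146.314
City of Orrin Falls: ($42,804 − $1,000) × 0.01124 = $41,804 × 0.01124 = $469.87696
Cedarvale County: ($42,804 − $1,000) × 0.0032 = $41,804 × 0.0032 = $133.7728
Haverlea Township: ($42,804 − $1,000) × 0.00147 = $41,804 × 0.00147 = $61.45188
Willowmere ISD: $42,804 × 0.0261 = $1,117.1844
Levies subtotal = $1,928.60004
Total = $1,928.60004 + $870 = $2,798.60004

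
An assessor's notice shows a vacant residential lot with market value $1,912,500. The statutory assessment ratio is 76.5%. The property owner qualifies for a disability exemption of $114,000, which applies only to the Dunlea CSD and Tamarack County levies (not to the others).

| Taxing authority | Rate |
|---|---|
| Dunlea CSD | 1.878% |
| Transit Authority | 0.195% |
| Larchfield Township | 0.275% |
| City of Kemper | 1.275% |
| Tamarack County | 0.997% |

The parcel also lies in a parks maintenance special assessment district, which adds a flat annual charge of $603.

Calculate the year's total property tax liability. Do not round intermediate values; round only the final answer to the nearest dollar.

Assessed value = $1,912,500 × 0.765 = $1,463,062.5
Dunlea CSD: ($1,463,062.5 − $114,000) × 0.01878 = $1,349,062.5 × 0.01878 = $25,335.39375
Transit Authority: $1,463,062.5 × 0.00195 = $2,852.971875
Larchfield Township: $1,463,062.5 × 0.00275 = $4,023.421875
City of Kemper: $1,463,062.5 × 0.01275 = $18,654.046875
Tamarack County: ($1,463,062.5 − $114,000) × 0.00997 = $1,349,062.5 × 0.00997 = $13,450.153125
Levies subtotal = $64,315.9875
Total = $64,315.9875 + $603 = $64,918.9875

$64,919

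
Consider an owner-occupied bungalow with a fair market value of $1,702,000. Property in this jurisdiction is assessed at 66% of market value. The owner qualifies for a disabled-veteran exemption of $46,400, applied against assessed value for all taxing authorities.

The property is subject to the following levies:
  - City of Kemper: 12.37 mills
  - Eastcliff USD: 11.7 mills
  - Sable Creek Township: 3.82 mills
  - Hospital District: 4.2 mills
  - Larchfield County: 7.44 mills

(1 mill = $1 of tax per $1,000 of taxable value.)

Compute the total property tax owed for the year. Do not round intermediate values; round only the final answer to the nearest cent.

Assessed value = $1,702,000 × 0.66 = $1,123,320
Taxable value = $1,123,320 − $46,400 = $1,076,920
City of Kemper: $1,076,920 × 0.01237 = $13,321.5004
Eastcliff USD: $1,076,920 × 0.0117 = $12,599.964
Sable Creek Township: $1,076,920 × 0.00382 = $4,113.8344
Hospital District: $1,076,920 × 0.0042 = $4,523.064
Larchfield County: $1,076,920 × 0.00744 = $8,012.2848
Total = $13,321.5004 + $12,599.964 + $4,113.8344 + $4,523.064 + $8,012.2848 = $42,570.6476

$42,570.65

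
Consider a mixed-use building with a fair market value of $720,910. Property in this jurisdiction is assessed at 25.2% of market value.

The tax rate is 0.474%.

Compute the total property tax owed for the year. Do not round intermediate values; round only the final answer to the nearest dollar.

$861

Assessed value = $720,910 × 0.252 = $181,669.32
Tax = $181,669.32 × 0.00474 = $861.1125768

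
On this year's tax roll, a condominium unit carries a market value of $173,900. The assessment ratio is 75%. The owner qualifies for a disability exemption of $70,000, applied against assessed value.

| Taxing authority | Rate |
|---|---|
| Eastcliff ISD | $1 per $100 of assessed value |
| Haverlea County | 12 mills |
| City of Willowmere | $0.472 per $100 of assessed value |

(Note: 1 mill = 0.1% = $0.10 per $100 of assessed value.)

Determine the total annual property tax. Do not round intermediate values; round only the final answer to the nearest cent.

Assessed value = $173,900 × 0.75 = $130,425
Taxable value = $130,425 − $70,000 = $60,425
Eastcliff ISD: $60,425 × 0.01 = $604.25
Haverlea County: $60,425 × 0.012 = $725.1
City of Willowmere: $60,425 × 0.00472 = $285.206
Total = $1,614.556

$1,614.56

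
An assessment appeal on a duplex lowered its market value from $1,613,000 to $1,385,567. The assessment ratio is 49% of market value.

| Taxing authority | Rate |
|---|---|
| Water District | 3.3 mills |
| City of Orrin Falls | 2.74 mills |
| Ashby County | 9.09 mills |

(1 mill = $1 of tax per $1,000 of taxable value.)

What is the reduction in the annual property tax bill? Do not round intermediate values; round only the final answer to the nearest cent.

$1,686.12

Old assessed value = $1,613,000 × 0.49 = $790,370
New assessed value = $1,385,567 × 0.49 = $678,927.83
Combined rate = 0.0033 + 0.00274 + 0.00909 = 0.01513
Old tax = $790,370 × 0.01513 = $11,958.2981
New tax = $678,927.83 × 0.01513 = $10,272.1780679
Reduction = $11,958.2981 − $10,272.1780679 = $1,686.1200321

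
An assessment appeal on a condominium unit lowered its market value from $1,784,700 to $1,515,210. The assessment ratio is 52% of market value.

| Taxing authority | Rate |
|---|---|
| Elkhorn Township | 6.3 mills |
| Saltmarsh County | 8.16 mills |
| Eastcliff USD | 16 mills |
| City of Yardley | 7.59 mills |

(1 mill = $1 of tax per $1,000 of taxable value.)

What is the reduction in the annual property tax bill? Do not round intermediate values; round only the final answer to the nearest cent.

$5,332.13

Old assessed value = $1,784,700 × 0.52 = $928,044
New assessed value = $1,515,210 × 0.52 = $787,909.2
Combined rate = 0.0063 + 0.00816 + 0.016 + 0.00759 = 0.03805
Old tax = $928,044 × 0.03805 = $35,312.0742
New tax = $787,909.2 × 0.03805 = $29,979.94506
Reduction = $35,312.0742 − $29,979.94506 = $5,332.12914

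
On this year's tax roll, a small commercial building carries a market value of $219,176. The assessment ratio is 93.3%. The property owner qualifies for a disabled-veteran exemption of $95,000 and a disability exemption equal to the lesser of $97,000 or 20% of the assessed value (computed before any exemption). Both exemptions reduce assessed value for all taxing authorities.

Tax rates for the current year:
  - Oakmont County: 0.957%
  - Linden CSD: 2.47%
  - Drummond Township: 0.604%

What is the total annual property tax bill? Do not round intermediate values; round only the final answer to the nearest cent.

Assessed value = $219,176 × 0.933 = $204,491.208
Disability exemption = min($97,000, 20% × $204,491.208) = min($97,000, $40,898.2416) = $40,898.2416 (percentage binds)
Taxable value = $204,491.208 − $95,000 − $40,898.2416 = $68,592.9664
Oakmont County: $68,592.9664 × 0.00957 = $656.434688448
Linden CSD: $68,592.9664 × 0.0247 = $1,694.24627008
Drummond Township: $68,592.9664 × 0.00604 = $414.301517056
Total = $2,764.982475584

$2,764.98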